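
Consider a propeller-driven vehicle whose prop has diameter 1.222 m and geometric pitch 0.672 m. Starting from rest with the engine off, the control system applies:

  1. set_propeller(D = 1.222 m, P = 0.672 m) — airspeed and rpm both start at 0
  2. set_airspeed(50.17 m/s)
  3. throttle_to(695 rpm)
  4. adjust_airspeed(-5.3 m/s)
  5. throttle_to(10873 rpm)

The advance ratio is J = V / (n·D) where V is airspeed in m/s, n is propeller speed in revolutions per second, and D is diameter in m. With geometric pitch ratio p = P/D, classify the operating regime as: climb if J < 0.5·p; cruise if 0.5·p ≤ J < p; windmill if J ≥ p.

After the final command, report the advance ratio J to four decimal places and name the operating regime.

J = 0.2026, regime = climb

set_propeller: D = 1.222 m, P = 0.672 m (p = P/D = 0.549918); state ← (V=0, rpm=0)
set_airspeed(50.17): V ← 50.17 m/s
throttle_to(695): rpm ← 695
adjust_airspeed(-5.3): V ← 50.17 -5.3 = 44.87 m/s
throttle_to(10873): rpm ← 10873
final state: V = 44.87 m/s, rpm = 10873 → n = rpm/60 = 181.216667 rev/s
J = V / (n·D) = 44.87 / (181.216667 × 1.222) = 0.202622
regime bands: climb J<0.2750 | cruise [0.2750, 0.5499) | windmill J≥0.5499
J = 0.2026 → climb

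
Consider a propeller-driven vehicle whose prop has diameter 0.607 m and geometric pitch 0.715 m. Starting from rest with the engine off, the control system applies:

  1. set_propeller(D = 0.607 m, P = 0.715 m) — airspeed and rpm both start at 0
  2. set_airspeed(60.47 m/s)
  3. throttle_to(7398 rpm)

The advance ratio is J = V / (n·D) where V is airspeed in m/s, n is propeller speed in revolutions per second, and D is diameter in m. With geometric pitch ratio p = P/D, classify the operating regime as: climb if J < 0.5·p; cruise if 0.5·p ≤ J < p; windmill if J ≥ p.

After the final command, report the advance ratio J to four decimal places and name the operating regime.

set_propeller: D = 0.607 m, P = 0.715 m (p = P/D = 1.177924); state ← (V=0, rpm=0)
set_airspeed(60.47): V ← 60.47 m/s
throttle_to(7398): rpm ← 7398
final state: V = 60.47 m/s, rpm = 7398 → n = rpm/60 = 123.300000 rev/s
J = V / (n·D) = 60.47 / (123.300000 × 0.607) = 0.807957
regime bands: climb J<0.5890 | cruise [0.5890, 1.1779) | windmill J≥1.1779
J = 0.8080 → cruise

J = 0.8080, regime = cruise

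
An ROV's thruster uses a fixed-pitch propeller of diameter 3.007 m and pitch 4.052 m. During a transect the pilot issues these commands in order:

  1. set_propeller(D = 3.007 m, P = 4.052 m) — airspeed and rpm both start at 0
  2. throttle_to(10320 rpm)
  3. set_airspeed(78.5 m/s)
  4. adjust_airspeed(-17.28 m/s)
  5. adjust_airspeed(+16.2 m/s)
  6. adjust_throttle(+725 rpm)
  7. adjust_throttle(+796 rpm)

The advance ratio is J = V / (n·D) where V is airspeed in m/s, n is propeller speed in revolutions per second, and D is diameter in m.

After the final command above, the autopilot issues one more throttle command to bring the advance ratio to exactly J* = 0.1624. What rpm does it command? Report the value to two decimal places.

set_propeller: D = 3.007 m, P = 4.052 m (p = P/D = 1.347522); state ← (V=0, rpm=0)
throttle_to(10320): rpm ← 10320
set_airspeed(78.5): V ← 78.5 m/s
adjust_airspeed(-17.28): V ← 78.5 -17.28 = 61.22 m/s
adjust_airspeed(+16.2): V ← 61.22 +16.2 = 77.42 m/s
adjust_throttle(+725): rpm ← 10320 +725 = 11045
adjust_throttle(+796): rpm ← 11045 +796 = 11841
final state: V = 77.42 m/s, rpm = 11841 → n = rpm/60 = 197.350000 rev/s
target J* = 0.1624; solve J* = V/(n·D) for n: n = V/(J*·D) = 77.42/(0.1624 × 3.007) = 158.538124 rev/s
rpm = 60·n = 9512.287421

rpm = 9512.29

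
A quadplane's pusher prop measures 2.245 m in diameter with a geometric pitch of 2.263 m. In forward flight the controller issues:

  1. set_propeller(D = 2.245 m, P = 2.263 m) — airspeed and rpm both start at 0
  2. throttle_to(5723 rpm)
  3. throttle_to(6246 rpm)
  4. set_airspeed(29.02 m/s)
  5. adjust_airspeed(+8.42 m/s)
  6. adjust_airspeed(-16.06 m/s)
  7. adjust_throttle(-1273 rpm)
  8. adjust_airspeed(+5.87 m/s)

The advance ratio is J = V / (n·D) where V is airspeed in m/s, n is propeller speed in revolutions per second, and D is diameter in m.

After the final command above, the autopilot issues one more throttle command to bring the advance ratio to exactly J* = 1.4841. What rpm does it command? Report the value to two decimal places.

set_propeller: D = 2.245 m, P = 2.263 m (p = P/D = 1.008018); state ← (V=0, rpm=0)
throttle_to(5723): rpm ← 5723
throttle_to(6246): rpm ← 6246
set_airspeed(29.02): V ← 29.02 m/s
adjust_airspeed(+8.42): V ← 29.02 +8.42 = 37.44 m/s
adjust_airspeed(-16.06): V ← 37.44 -16.06 = 21.38 m/s
adjust_throttle(-1273): rpm ← 6246 -1273 = 4973
adjust_airspeed(+5.87): V ← 21.38 +5.87 = 27.25 m/s
final state: V = 27.25 m/s, rpm = 4973 → n = rpm/60 = 82.883333 rev/s
target J* = 1.4841; solve J* = V/(n·D) for n: n = V/(J*·D) = 27.25/(1.4841 × 2.245) = 8.178751 rev/s
rpm = 60·n = 490.725071

rpm = 490.73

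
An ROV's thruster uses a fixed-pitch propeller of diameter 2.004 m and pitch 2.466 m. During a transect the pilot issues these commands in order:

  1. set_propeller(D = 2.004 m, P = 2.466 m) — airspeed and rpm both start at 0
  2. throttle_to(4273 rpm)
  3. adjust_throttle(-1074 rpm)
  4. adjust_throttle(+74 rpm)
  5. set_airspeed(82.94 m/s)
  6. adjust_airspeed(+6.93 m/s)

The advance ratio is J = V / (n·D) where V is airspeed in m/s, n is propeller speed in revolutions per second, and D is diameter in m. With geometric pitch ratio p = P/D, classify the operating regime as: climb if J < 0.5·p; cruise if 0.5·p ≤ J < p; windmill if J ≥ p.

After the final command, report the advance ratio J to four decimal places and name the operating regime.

set_propeller: D = 2.004 m, P = 2.466 m (p = P/D = 1.230539); state ← (V=0, rpm=0)
throttle_to(4273): rpm ← 4273
adjust_throttle(-1074): rpm ← 4273 -1074 = 3199
adjust_throttle(+74): rpm ← 3199 +74 = 3273
set_airspeed(82.94): V ← 82.94 m/s
adjust_airspeed(+6.93): V ← 82.94 +6.93 = 89.87 m/s
final state: V = 89.87 m/s, rpm = 3273 → n = rpm/60 = 54.550000 rev/s
J = V / (n·D) = 89.87 / (54.550000 × 2.004) = 0.822095
regime bands: climb J<0.6153 | cruise [0.6153, 1.2305) | windmill J≥1.2305
J = 0.8221 → cruise

J = 0.8221, regime = cruise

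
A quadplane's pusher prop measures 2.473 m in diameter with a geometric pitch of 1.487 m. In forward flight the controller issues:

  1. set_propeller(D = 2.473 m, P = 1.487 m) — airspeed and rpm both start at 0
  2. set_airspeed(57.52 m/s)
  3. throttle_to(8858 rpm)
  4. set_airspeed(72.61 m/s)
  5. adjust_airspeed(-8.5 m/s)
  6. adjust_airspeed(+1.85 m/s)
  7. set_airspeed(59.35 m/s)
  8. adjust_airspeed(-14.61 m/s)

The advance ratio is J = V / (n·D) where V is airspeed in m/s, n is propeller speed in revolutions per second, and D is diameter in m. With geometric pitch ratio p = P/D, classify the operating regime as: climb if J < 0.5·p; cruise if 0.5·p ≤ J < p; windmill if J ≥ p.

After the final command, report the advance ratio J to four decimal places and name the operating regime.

set_propeller: D = 2.473 m, P = 1.487 m (p = P/D = 0.601294); state ← (V=0, rpm=0)
set_airspeed(57.52): V ← 57.52 m/s
throttle_to(8858): rpm ← 8858
set_airspeed(72.61): V ← 72.61 m/s
adjust_airspeed(-8.5): V ← 72.61 -8.5 = 64.11 m/s
adjust_airspeed(+1.85): V ← 64.11 +1.85 = 65.96 m/s
set_airspeed(59.35): V ← 59.35 m/s
adjust_airspeed(-14.61): V ← 59.35 -14.61 = 44.74 m/s
final state: V = 44.74 m/s, rpm = 8858 → n = rpm/60 = 147.633333 rev/s
J = V / (n·D) = 44.74 / (147.633333 × 2.473) = 0.122543
regime bands: climb J<0.3006 | cruise [0.3006, 0.6013) | windmill J≥0.6013
J = 0.1225 → climb

J = 0.1225, regime = climb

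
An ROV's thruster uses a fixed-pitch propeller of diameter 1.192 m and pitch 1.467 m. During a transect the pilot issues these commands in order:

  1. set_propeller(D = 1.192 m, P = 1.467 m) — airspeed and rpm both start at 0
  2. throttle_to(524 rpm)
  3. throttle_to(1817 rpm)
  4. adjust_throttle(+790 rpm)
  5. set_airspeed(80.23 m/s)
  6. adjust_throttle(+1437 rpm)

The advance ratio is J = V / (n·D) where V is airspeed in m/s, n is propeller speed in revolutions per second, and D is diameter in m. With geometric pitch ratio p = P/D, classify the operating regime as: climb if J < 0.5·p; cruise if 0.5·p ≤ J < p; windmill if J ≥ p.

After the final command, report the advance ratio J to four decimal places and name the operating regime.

set_propeller: D = 1.192 m, P = 1.467 m (p = P/D = 1.230705); state ← (V=0, rpm=0)
throttle_to(524): rpm ← 524
throttle_to(1817): rpm ← 1817
adjust_throttle(+790): rpm ← 1817 +790 = 2607
set_airspeed(80.23): V ← 80.23 m/s
adjust_throttle(+1437): rpm ← 2607 +1437 = 4044
final state: V = 80.23 m/s, rpm = 4044 → n = rpm/60 = 67.400000 rev/s
J = V / (n·D) = 80.23 / (67.400000 × 1.192) = 0.998621
regime bands: climb J<0.6154 | cruise [0.6154, 1.2307) | windmill J≥1.2307
J = 0.9986 → cruise

J = 0.9986, regime = cruise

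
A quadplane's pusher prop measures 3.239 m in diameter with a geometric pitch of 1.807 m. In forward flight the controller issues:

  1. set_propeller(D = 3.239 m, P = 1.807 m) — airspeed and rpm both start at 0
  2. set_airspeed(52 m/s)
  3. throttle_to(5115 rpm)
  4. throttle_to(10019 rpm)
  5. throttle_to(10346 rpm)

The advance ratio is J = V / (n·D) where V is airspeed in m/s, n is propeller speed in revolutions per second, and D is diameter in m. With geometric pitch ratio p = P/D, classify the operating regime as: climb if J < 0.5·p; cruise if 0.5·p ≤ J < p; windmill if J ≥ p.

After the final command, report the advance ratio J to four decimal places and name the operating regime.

set_propeller: D = 3.239 m, P = 1.807 m (p = P/D = 0.557888); state ← (V=0, rpm=0)
set_airspeed(52): V ← 52 m/s
throttle_to(5115): rpm ← 5115
throttle_to(10019): rpm ← 10019
throttle_to(10346): rpm ← 10346
final state: V = 52 m/s, rpm = 10346 → n = rpm/60 = 172.433333 rev/s
J = V / (n·D) = 52 / (172.433333 × 3.239) = 0.093105
regime bands: climb J<0.2789 | cruise [0.2789, 0.5579) | windmill J≥0.5579
J = 0.0931 → climb

J = 0.0931, regime = climb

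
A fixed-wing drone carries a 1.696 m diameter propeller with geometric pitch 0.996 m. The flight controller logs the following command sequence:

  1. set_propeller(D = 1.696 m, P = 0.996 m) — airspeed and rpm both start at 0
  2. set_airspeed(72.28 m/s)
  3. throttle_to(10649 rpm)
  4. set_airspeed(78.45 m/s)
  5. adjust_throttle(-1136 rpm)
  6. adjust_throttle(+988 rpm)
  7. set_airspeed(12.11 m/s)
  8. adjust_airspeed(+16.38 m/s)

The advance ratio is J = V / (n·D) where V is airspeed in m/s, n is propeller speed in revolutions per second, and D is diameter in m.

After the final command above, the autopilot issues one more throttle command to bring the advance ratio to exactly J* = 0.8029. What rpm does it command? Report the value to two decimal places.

rpm = 1255.33

set_propeller: D = 1.696 m, P = 0.996 m (p = P/D = 0.587264); state ← (V=0, rpm=0)
set_airspeed(72.28): V ← 72.28 m/s
throttle_to(10649): rpm ← 10649
set_airspeed(78.45): V ← 78.45 m/s
adjust_throttle(-1136): rpm ← 10649 -1136 = 9513
adjust_throttle(+988): rpm ← 9513 +988 = 10501
set_airspeed(12.11): V ← 12.11 m/s
adjust_airspeed(+16.38): V ← 12.11 +16.38 = 28.49 m/s
final state: V = 28.49 m/s, rpm = 10501 → n = rpm/60 = 175.016667 rev/s
target J* = 0.8029; solve J* = V/(n·D) for n: n = V/(J*·D) = 28.49/(0.8029 × 1.696) = 20.922094 rev/s
rpm = 60·n = 1255.325624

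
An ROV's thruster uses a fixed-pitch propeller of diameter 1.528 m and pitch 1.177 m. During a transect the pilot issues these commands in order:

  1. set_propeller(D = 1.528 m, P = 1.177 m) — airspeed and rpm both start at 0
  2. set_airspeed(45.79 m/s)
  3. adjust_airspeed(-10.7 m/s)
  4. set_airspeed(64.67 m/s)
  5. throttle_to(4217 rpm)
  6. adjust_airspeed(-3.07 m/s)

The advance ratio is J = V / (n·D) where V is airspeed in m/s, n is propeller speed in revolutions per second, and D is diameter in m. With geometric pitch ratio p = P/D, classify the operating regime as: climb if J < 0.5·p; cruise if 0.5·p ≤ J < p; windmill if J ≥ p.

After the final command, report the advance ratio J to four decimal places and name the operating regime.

set_propeller: D = 1.528 m, P = 1.177 m (p = P/D = 0.770288); state ← (V=0, rpm=0)
set_airspeed(45.79): V ← 45.79 m/s
adjust_airspeed(-10.7): V ← 45.79 -10.7 = 35.09 m/s
set_airspeed(64.67): V ← 64.67 m/s
throttle_to(4217): rpm ← 4217
adjust_airspeed(-3.07): V ← 64.67 -3.07 = 61.6 m/s
final state: V = 61.6 m/s, rpm = 4217 → n = rpm/60 = 70.283333 rev/s
J = V / (n·D) = 61.6 / (70.283333 × 1.528) = 0.573595
regime bands: climb J<0.3851 | cruise [0.3851, 0.7703) | windmill J≥0.7703
J = 0.5736 → cruise

J = 0.5736, regime = cruise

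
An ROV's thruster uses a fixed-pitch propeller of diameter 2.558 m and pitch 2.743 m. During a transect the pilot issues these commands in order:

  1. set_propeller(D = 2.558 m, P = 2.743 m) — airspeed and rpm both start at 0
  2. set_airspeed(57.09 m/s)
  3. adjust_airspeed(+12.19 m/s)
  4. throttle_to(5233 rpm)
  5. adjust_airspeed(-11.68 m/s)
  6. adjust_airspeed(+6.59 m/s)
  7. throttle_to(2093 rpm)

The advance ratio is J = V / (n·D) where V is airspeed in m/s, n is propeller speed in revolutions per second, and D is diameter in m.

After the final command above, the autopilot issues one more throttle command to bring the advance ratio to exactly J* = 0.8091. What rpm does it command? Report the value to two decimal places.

rpm = 1860.87

set_propeller: D = 2.558 m, P = 2.743 m (p = P/D = 1.072322); state ← (V=0, rpm=0)
set_airspeed(57.09): V ← 57.09 m/s
adjust_airspeed(+12.19): V ← 57.09 +12.19 = 69.28 m/s
throttle_to(5233): rpm ← 5233
adjust_airspeed(-11.68): V ← 69.28 -11.68 = 57.6 m/s
adjust_airspeed(+6.59): V ← 57.6 +6.59 = 64.19 m/s
throttle_to(2093): rpm ← 2093
final state: V = 64.19 m/s, rpm = 2093 → n = rpm/60 = 34.883333 rev/s
target J* = 0.8091; solve J* = V/(n·D) for n: n = V/(J*·D) = 64.19/(0.8091 × 2.558) = 31.014489 rev/s
rpm = 60·n = 1860.869359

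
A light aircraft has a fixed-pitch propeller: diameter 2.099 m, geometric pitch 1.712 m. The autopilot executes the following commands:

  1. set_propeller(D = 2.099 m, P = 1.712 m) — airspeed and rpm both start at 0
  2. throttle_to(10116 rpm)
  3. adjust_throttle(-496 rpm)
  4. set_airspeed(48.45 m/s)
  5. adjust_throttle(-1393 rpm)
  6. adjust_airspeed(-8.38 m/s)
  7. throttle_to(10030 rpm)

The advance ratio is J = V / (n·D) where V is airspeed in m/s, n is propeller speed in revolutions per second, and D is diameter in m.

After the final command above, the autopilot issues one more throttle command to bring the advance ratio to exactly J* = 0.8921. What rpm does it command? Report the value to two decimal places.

rpm = 1283.94

set_propeller: D = 2.099 m, P = 1.712 m (p = P/D = 0.815626); state ← (V=0, rpm=0)
throttle_to(10116): rpm ← 10116
adjust_throttle(-496): rpm ← 10116 -496 = 9620
set_airspeed(48.45): V ← 48.45 m/s
adjust_throttle(-1393): rpm ← 9620 -1393 = 8227
adjust_airspeed(-8.38): V ← 48.45 -8.38 = 40.07 m/s
throttle_to(10030): rpm ← 10030
final state: V = 40.07 m/s, rpm = 10030 → n = rpm/60 = 167.166667 rev/s
target J* = 0.8921; solve J* = V/(n·D) for n: n = V/(J*·D) = 40.07/(0.8921 × 2.099) = 21.398994 rev/s
rpm = 60·n = 1283.939662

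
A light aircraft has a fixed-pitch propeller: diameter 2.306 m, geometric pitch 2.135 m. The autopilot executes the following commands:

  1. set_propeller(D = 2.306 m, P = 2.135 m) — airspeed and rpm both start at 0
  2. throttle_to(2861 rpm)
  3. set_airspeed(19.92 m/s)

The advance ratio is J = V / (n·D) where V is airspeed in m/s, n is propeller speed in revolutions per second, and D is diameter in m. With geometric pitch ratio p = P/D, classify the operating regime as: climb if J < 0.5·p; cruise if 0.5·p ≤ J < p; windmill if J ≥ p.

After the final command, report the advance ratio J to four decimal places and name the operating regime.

J = 0.1812, regime = climb

set_propeller: D = 2.306 m, P = 2.135 m (p = P/D = 0.925846); state ← (V=0, rpm=0)
throttle_to(2861): rpm ← 2861
set_airspeed(19.92): V ← 19.92 m/s
final state: V = 19.92 m/s, rpm = 2861 → n = rpm/60 = 47.683333 rev/s
J = V / (n·D) = 19.92 / (47.683333 × 2.306) = 0.181160
regime bands: climb J<0.4629 | cruise [0.4629, 0.9258) | windmill J≥0.9258
J = 0.1812 → climb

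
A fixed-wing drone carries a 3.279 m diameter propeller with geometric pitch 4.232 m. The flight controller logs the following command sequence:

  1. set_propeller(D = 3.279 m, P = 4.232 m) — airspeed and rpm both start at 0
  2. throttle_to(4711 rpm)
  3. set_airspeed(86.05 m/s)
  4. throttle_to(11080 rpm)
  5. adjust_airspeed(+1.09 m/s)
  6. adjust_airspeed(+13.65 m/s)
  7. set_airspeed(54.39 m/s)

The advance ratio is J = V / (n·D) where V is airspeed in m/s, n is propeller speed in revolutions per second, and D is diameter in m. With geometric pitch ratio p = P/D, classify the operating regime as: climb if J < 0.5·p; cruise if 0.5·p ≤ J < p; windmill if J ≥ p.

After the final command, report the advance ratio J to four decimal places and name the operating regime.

set_propeller: D = 3.279 m, P = 4.232 m (p = P/D = 1.290637); state ← (V=0, rpm=0)
throttle_to(4711): rpm ← 4711
set_airspeed(86.05): V ← 86.05 m/s
throttle_to(11080): rpm ← 11080
adjust_airspeed(+1.09): V ← 86.05 +1.09 = 87.14 m/s
adjust_airspeed(+13.65): V ← 87.14 +13.65 = 100.79 m/s
set_airspeed(54.39): V ← 54.39 m/s
final state: V = 54.39 m/s, rpm = 11080 → n = rpm/60 = 184.666667 rev/s
J = V / (n·D) = 54.39 / (184.666667 × 3.279) = 0.089823
regime bands: climb J<0.6453 | cruise [0.6453, 1.2906) | windmill J≥1.2906
J = 0.0898 → climb

J = 0.0898, regime = climb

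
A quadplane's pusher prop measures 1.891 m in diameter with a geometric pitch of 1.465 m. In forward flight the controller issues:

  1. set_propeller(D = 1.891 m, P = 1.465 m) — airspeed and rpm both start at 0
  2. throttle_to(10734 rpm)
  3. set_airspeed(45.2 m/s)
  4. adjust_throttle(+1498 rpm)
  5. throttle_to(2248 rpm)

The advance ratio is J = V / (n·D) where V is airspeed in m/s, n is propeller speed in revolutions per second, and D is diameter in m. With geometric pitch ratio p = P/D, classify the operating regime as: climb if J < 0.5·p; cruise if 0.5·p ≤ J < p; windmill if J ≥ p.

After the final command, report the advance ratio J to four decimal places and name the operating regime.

J = 0.6380, regime = cruise

set_propeller: D = 1.891 m, P = 1.465 m (p = P/D = 0.774722); state ← (V=0, rpm=0)
throttle_to(10734): rpm ← 10734
set_airspeed(45.2): V ← 45.2 m/s
adjust_throttle(+1498): rpm ← 10734 +1498 = 12232
throttle_to(2248): rpm ← 2248
final state: V = 45.2 m/s, rpm = 2248 → n = rpm/60 = 37.466667 rev/s
J = V / (n·D) = 45.2 / (37.466667 × 1.891) = 0.637972
regime bands: climb J<0.3874 | cruise [0.3874, 0.7747) | windmill J≥0.7747
J = 0.6380 → cruise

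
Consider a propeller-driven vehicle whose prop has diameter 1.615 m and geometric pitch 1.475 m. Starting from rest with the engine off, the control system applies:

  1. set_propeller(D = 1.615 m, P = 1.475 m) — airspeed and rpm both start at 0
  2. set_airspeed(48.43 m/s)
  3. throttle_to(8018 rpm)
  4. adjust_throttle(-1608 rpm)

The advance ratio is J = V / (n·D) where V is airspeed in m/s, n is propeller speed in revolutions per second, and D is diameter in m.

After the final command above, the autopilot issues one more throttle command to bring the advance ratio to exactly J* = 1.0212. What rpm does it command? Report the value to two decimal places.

set_propeller: D = 1.615 m, P = 1.475 m (p = P/D = 0.913313); state ← (V=0, rpm=0)
set_airspeed(48.43): V ← 48.43 m/s
throttle_to(8018): rpm ← 8018
adjust_throttle(-1608): rpm ← 8018 -1608 = 6410
final state: V = 48.43 m/s, rpm = 6410 → n = rpm/60 = 106.833333 rev/s
target J* = 1.0212; solve J* = V/(n·D) for n: n = V/(J*·D) = 48.43/(1.0212 × 1.615) = 29.365076 rev/s
rpm = 60·n = 1761.904589

rpm = 1761.90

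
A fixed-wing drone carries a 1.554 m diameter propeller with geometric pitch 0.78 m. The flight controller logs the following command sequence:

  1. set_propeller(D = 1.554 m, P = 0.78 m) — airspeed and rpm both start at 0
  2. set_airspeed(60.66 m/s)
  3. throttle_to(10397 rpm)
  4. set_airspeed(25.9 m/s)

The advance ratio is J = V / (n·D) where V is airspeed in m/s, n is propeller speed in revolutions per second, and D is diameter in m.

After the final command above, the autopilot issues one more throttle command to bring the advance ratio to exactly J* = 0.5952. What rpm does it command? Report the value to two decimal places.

rpm = 1680.11

set_propeller: D = 1.554 m, P = 0.78 m (p = P/D = 0.501931); state ← (V=0, rpm=0)
set_airspeed(60.66): V ← 60.66 m/s
throttle_to(10397): rpm ← 10397
set_airspeed(25.9): V ← 25.9 m/s
final state: V = 25.9 m/s, rpm = 10397 → n = rpm/60 = 173.283333 rev/s
target J* = 0.5952; solve J* = V/(n·D) for n: n = V/(J*·D) = 25.9/(0.5952 × 1.554) = 28.001792 rev/s
rpm = 60·n = 1680.107527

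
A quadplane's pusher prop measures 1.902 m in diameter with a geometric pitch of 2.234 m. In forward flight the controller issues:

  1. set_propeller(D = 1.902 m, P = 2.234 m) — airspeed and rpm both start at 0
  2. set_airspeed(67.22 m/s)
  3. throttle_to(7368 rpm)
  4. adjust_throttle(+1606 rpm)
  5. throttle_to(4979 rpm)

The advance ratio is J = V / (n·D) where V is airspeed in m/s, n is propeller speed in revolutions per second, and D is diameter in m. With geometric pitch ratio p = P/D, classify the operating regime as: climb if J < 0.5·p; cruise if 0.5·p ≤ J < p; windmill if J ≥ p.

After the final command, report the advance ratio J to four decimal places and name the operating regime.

set_propeller: D = 1.902 m, P = 2.234 m (p = P/D = 1.174553); state ← (V=0, rpm=0)
set_airspeed(67.22): V ← 67.22 m/s
throttle_to(7368): rpm ← 7368
adjust_throttle(+1606): rpm ← 7368 +1606 = 8974
throttle_to(4979): rpm ← 4979
final state: V = 67.22 m/s, rpm = 4979 → n = rpm/60 = 82.983333 rev/s
J = V / (n·D) = 67.22 / (82.983333 × 1.902) = 0.425890
regime bands: climb J<0.5873 | cruise [0.5873, 1.1746) | windmill J≥1.1746
J = 0.4259 → climb

J = 0.4259, regime = climb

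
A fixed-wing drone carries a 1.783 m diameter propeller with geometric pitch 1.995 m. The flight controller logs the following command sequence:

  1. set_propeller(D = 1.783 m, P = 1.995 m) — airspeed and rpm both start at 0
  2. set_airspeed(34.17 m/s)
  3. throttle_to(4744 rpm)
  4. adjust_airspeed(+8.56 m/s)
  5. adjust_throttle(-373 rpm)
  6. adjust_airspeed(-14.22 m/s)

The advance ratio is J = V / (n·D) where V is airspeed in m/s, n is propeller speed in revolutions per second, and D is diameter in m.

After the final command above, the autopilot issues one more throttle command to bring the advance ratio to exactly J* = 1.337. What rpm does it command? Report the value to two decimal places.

set_propeller: D = 1.783 m, P = 1.995 m (p = P/D = 1.118901); state ← (V=0, rpm=0)
set_airspeed(34.17): V ← 34.17 m/s
throttle_to(4744): rpm ← 4744
adjust_airspeed(+8.56): V ← 34.17 +8.56 = 42.73 m/s
adjust_throttle(-373): rpm ← 4744 -373 = 4371
adjust_airspeed(-14.22): V ← 42.73 -14.22 = 28.51 m/s
final state: V = 28.51 m/s, rpm = 4371 → n = rpm/60 = 72.850000 rev/s
target J* = 1.337; solve J* = V/(n·D) for n: n = V/(J*·D) = 28.51/(1.337 × 1.783) = 11.959540 rev/s
rpm = 60·n = 717.572385

rpm = 717.57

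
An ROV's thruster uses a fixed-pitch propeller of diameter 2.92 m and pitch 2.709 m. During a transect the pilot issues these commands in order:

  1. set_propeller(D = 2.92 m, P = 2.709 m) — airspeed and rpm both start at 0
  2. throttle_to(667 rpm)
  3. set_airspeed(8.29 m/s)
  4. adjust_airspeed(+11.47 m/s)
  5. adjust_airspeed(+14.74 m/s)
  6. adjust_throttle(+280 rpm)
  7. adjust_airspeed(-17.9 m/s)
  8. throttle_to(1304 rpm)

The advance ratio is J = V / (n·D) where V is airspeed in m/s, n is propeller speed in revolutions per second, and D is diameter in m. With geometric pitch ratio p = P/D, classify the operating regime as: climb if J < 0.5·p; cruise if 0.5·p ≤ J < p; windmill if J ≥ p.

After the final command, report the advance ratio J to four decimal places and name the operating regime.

J = 0.2616, regime = climb

set_propeller: D = 2.92 m, P = 2.709 m (p = P/D = 0.927740); state ← (V=0, rpm=0)
throttle_to(667): rpm ← 667
set_airspeed(8.29): V ← 8.29 m/s
adjust_airspeed(+11.47): V ← 8.29 +11.47 = 19.76 m/s
adjust_airspeed(+14.74): V ← 19.76 +14.74 = 34.5 m/s
adjust_throttle(+280): rpm ← 667 +280 = 947
adjust_airspeed(-17.9): V ← 34.5 -17.9 = 16.6 m/s
throttle_to(1304): rpm ← 1304
final state: V = 16.6 m/s, rpm = 1304 → n = rpm/60 = 21.733333 rev/s
J = V / (n·D) = 16.6 / (21.733333 × 2.92) = 0.261577
regime bands: climb J<0.4639 | cruise [0.4639, 0.9277) | windmill J≥0.9277
J = 0.2616 → climb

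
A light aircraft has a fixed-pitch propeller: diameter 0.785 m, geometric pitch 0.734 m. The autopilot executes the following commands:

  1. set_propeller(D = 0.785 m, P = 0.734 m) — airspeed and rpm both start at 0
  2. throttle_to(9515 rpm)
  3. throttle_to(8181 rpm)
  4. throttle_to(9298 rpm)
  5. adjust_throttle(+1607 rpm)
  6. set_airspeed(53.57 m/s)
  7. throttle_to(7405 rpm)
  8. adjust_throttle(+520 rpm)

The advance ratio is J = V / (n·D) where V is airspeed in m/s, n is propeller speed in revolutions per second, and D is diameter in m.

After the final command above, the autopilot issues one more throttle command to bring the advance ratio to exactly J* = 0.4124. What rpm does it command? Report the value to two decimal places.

rpm = 9928.52

set_propeller: D = 0.785 m, P = 0.734 m (p = P/D = 0.935032); state ← (V=0, rpm=0)
throttle_to(9515): rpm ← 9515
throttle_to(8181): rpm ← 8181
throttle_to(9298): rpm ← 9298
adjust_throttle(+1607): rpm ← 9298 +1607 = 10905
set_airspeed(53.57): V ← 53.57 m/s
throttle_to(7405): rpm ← 7405
adjust_throttle(+520): rpm ← 7405 +520 = 7925
final state: V = 53.57 m/s, rpm = 7925 → n = rpm/60 = 132.083333 rev/s
target J* = 0.4124; solve J* = V/(n·D) for n: n = V/(J*·D) = 53.57/(0.4124 × 0.785) = 165.475359 rev/s
rpm = 60·n = 9928.521564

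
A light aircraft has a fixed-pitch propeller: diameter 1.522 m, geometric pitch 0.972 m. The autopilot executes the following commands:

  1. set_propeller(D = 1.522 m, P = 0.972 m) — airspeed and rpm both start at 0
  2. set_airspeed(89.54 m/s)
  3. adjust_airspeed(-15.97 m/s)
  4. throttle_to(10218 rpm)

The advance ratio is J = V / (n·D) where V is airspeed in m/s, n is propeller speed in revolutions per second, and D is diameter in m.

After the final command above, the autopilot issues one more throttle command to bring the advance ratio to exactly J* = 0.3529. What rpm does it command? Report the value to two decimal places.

set_propeller: D = 1.522 m, P = 0.972 m (p = P/D = 0.638633); state ← (V=0, rpm=0)
set_airspeed(89.54): V ← 89.54 m/s
adjust_airspeed(-15.97): V ← 89.54 -15.97 = 73.57 m/s
throttle_to(10218): rpm ← 10218
final state: V = 73.57 m/s, rpm = 10218 → n = rpm/60 = 170.300000 rev/s
target J* = 0.3529; solve J* = V/(n·D) for n: n = V/(J*·D) = 73.57/(0.3529 × 1.522) = 136.972835 rev/s
rpm = 60·n = 8218.370111

rpm = 8218.37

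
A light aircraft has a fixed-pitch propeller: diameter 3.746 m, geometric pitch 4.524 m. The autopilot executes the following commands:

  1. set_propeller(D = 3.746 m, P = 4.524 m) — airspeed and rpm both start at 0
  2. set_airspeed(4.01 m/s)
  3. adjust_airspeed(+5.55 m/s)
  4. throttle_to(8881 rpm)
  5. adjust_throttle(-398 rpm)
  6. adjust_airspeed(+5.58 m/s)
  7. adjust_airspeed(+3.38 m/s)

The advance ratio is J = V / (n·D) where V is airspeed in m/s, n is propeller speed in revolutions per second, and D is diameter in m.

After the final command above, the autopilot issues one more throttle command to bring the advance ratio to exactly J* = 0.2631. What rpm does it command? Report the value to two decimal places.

set_propeller: D = 3.746 m, P = 4.524 m (p = P/D = 1.207688); state ← (V=0, rpm=0)
set_airspeed(4.01): V ← 4.01 m/s
adjust_airspeed(+5.55): V ← 4.01 +5.55 = 9.56 m/s
throttle_to(8881): rpm ← 8881
adjust_throttle(-398): rpm ← 8881 -398 = 8483
adjust_airspeed(+5.58): V ← 9.56 +5.58 = 15.14 m/s
adjust_airspeed(+3.38): V ← 15.14 +3.38 = 18.52 m/s
final state: V = 18.52 m/s, rpm = 8483 → n = rpm/60 = 141.383333 rev/s
target J* = 0.2631; solve J* = V/(n·D) for n: n = V/(J*·D) = 18.52/(0.2631 × 3.746) = 18.791107 rev/s
rpm = 60·n = 1127.466409

rpm = 1127.47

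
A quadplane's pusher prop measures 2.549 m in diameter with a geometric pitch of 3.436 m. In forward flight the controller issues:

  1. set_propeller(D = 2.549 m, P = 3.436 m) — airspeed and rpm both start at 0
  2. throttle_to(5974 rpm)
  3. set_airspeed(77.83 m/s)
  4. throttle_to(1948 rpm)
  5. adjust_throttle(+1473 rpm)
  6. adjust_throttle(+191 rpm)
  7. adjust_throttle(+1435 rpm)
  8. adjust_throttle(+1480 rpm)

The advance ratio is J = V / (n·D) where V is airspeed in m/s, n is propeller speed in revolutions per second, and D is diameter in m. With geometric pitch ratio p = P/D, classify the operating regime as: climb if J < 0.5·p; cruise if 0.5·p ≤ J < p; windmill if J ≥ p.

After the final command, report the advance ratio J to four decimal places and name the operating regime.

J = 0.2807, regime = climb

set_propeller: D = 2.549 m, P = 3.436 m (p = P/D = 1.347980); state ← (V=0, rpm=0)
throttle_to(5974): rpm ← 5974
set_airspeed(77.83): V ← 77.83 m/s
throttle_to(1948): rpm ← 1948
adjust_throttle(+1473): rpm ← 1948 +1473 = 3421
adjust_throttle(+191): rpm ← 3421 +191 = 3612
adjust_throttle(+1435): rpm ← 3612 +1435 = 5047
adjust_throttle(+1480): rpm ← 5047 +1480 = 6527
final state: V = 77.83 m/s, rpm = 6527 → n = rpm/60 = 108.783333 rev/s
J = V / (n·D) = 77.83 / (108.783333 × 2.549) = 0.280682
regime bands: climb J<0.6740 | cruise [0.6740, 1.3480) | windmill J≥1.3480
J = 0.2807 → climb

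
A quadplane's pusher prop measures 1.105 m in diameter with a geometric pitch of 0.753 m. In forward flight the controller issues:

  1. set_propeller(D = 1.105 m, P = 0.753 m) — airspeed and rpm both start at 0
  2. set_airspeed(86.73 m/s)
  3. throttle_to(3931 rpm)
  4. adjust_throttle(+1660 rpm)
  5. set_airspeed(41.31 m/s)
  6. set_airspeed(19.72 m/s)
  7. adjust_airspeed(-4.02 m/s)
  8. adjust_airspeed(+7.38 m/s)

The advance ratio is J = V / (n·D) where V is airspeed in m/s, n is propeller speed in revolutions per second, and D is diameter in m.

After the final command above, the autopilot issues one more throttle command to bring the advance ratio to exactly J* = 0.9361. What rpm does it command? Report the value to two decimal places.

set_propeller: D = 1.105 m, P = 0.753 m (p = P/D = 0.681448); state ← (V=0, rpm=0)
set_airspeed(86.73): V ← 86.73 m/s
throttle_to(3931): rpm ← 3931
adjust_throttle(+1660): rpm ← 3931 +1660 = 5591
set_airspeed(41.31): V ← 41.31 m/s
set_airspeed(19.72): V ← 19.72 m/s
adjust_airspeed(-4.02): V ← 19.72 -4.02 = 15.7 m/s
adjust_airspeed(+7.38): V ← 15.7 +7.38 = 23.08 m/s
final state: V = 23.08 m/s, rpm = 5591 → n = rpm/60 = 93.183333 rev/s
target J* = 0.9361; solve J* = V/(n·D) for n: n = V/(J*·D) = 23.08/(0.9361 × 1.105) = 22.312657 rev/s
rpm = 60·n = 1338.759395

rpm = 1338.76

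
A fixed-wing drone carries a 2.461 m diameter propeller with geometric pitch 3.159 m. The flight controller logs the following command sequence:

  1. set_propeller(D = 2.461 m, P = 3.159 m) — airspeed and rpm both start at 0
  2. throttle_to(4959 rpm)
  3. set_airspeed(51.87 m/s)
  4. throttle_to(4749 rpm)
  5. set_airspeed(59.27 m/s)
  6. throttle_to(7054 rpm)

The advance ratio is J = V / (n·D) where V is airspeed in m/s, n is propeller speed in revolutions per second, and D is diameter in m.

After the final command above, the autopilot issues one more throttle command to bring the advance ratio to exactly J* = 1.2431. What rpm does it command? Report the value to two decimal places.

set_propeller: D = 2.461 m, P = 3.159 m (p = P/D = 1.283625); state ← (V=0, rpm=0)
throttle_to(4959): rpm ← 4959
set_airspeed(51.87): V ← 51.87 m/s
throttle_to(4749): rpm ← 4749
set_airspeed(59.27): V ← 59.27 m/s
throttle_to(7054): rpm ← 7054
final state: V = 59.27 m/s, rpm = 7054 → n = rpm/60 = 117.566667 rev/s
target J* = 1.2431; solve J* = V/(n·D) for n: n = V/(J*·D) = 59.27/(1.2431 × 2.461) = 19.373909 rev/s
rpm = 60·n = 1162.434517

rpm = 1162.43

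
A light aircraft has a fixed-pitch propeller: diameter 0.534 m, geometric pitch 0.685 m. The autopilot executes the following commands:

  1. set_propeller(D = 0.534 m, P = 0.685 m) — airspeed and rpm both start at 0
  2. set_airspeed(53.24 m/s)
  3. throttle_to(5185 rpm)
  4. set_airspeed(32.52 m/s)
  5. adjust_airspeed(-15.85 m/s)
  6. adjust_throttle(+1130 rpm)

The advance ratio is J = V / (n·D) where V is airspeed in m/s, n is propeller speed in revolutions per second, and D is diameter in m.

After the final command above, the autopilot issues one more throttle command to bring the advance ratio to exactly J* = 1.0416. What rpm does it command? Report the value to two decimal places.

rpm = 1798.23

set_propeller: D = 0.534 m, P = 0.685 m (p = P/D = 1.282772); state ← (V=0, rpm=0)
set_airspeed(53.24): V ← 53.24 m/s
throttle_to(5185): rpm ← 5185
set_airspeed(32.52): V ← 32.52 m/s
adjust_airspeed(-15.85): V ← 32.52 -15.85 = 16.67 m/s
adjust_throttle(+1130): rpm ← 5185 +1130 = 6315
final state: V = 16.67 m/s, rpm = 6315 → n = rpm/60 = 105.250000 rev/s
target J* = 1.0416; solve J* = V/(n·D) for n: n = V/(J*·D) = 16.67/(1.0416 × 0.534) = 29.970457 rev/s
rpm = 60·n = 1798.227446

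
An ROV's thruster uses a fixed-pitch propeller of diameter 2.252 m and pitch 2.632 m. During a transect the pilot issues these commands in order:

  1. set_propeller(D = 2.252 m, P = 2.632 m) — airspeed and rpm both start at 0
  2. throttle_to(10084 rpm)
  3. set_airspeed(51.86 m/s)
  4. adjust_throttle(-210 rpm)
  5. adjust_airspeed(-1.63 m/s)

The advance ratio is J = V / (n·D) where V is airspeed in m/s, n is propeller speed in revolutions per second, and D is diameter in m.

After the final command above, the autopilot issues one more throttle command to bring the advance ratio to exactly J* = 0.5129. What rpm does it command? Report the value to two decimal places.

set_propeller: D = 2.252 m, P = 2.632 m (p = P/D = 1.168739); state ← (V=0, rpm=0)
throttle_to(10084): rpm ← 10084
set_airspeed(51.86): V ← 51.86 m/s
adjust_throttle(-210): rpm ← 10084 -210 = 9874
adjust_airspeed(-1.63): V ← 51.86 -1.63 = 50.23 m/s
final state: V = 50.23 m/s, rpm = 9874 → n = rpm/60 = 164.566667 rev/s
target J* = 0.5129; solve J* = V/(n·D) for n: n = V/(J*·D) = 50.23/(0.5129 × 2.252) = 43.487265 rev/s
rpm = 60·n = 2609.235888

rpm = 2609.24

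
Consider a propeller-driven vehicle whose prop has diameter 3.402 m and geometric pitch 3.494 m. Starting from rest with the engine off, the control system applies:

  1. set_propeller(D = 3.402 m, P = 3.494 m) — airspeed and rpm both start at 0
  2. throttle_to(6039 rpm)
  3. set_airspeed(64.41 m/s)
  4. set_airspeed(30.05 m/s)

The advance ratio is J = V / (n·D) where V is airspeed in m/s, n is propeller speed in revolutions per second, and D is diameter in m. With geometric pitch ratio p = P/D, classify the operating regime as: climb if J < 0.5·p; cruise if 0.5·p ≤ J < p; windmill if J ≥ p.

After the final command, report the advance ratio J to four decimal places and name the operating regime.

set_propeller: D = 3.402 m, P = 3.494 m (p = P/D = 1.027043); state ← (V=0, rpm=0)
throttle_to(6039): rpm ← 6039
set_airspeed(64.41): V ← 64.41 m/s
set_airspeed(30.05): V ← 30.05 m/s
final state: V = 30.05 m/s, rpm = 6039 → n = rpm/60 = 100.650000 rev/s
J = V / (n·D) = 30.05 / (100.650000 × 3.402) = 0.087760
regime bands: climb J<0.5135 | cruise [0.5135, 1.0270) | windmill J≥1.0270
J = 0.0878 → climb

J = 0.0878, regime = climb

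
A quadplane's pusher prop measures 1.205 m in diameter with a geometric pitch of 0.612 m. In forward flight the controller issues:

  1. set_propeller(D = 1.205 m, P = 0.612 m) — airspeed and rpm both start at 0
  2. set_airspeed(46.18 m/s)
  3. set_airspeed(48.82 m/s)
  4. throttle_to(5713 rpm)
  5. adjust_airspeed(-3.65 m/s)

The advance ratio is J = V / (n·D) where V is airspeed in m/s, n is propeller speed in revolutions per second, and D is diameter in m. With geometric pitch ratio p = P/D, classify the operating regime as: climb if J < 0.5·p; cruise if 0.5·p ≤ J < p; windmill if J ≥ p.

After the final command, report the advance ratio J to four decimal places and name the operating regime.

J = 0.3937, regime = cruise

set_propeller: D = 1.205 m, P = 0.612 m (p = P/D = 0.507884); state ← (V=0, rpm=0)
set_airspeed(46.18): V ← 46.18 m/s
set_airspeed(48.82): V ← 48.82 m/s
throttle_to(5713): rpm ← 5713
adjust_airspeed(-3.65): V ← 48.82 -3.65 = 45.17 m/s
final state: V = 45.17 m/s, rpm = 5713 → n = rpm/60 = 95.216667 rev/s
J = V / (n·D) = 45.17 / (95.216667 × 1.205) = 0.393686
regime bands: climb J<0.2539 | cruise [0.2539, 0.5079) | windmill J≥0.5079
J = 0.3937 → cruise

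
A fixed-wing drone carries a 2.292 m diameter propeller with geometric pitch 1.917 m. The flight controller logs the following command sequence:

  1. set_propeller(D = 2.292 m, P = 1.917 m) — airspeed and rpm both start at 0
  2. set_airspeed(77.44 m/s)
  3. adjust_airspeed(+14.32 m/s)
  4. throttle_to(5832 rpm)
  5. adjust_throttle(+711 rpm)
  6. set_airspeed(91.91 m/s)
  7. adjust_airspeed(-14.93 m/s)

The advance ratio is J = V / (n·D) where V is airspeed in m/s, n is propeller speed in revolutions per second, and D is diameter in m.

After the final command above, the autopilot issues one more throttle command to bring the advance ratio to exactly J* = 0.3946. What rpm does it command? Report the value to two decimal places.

rpm = 5106.90

set_propeller: D = 2.292 m, P = 1.917 m (p = P/D = 0.836387); state ← (V=0, rpm=0)
set_airspeed(77.44): V ← 77.44 m/s
adjust_airspeed(+14.32): V ← 77.44 +14.32 = 91.76 m/s
throttle_to(5832): rpm ← 5832
adjust_throttle(+711): rpm ← 5832 +711 = 6543
set_airspeed(91.91): V ← 91.91 m/s
adjust_airspeed(-14.93): V ← 91.91 -14.93 = 76.98 m/s
final state: V = 76.98 m/s, rpm = 6543 → n = rpm/60 = 109.050000 rev/s
target J* = 0.3946; solve J* = V/(n·D) for n: n = V/(J*·D) = 76.98/(0.3946 × 2.292) = 85.115021 rev/s
rpm = 60·n = 5106.901282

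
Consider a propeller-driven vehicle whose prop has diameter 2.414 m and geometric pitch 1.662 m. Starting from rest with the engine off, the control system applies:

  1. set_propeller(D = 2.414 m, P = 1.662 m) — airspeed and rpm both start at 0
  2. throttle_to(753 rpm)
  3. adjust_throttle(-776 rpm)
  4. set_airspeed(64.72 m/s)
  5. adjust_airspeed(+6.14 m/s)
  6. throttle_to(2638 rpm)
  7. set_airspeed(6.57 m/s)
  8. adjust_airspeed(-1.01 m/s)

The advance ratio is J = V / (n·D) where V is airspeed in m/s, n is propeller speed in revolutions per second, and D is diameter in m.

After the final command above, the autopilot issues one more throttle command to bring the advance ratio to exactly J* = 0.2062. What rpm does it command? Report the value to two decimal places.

rpm = 670.19

set_propeller: D = 2.414 m, P = 1.662 m (p = P/D = 0.688484); state ← (V=0, rpm=0)
throttle_to(753): rpm ← 753
adjust_throttle(-776): rpm ← 753 -776 = -23
set_airspeed(64.72): V ← 64.72 m/s
adjust_airspeed(+6.14): V ← 64.72 +6.14 = 70.86 m/s
throttle_to(2638): rpm ← 2638
set_airspeed(6.57): V ← 6.57 m/s
adjust_airspeed(-1.01): V ← 6.57 -1.01 = 5.56 m/s
final state: V = 5.56 m/s, rpm = 2638 → n = rpm/60 = 43.966667 rev/s
target J* = 0.2062; solve J* = V/(n·D) for n: n = V/(J*·D) = 5.56/(0.2062 × 2.414) = 11.169889 rev/s
rpm = 60·n = 670.193352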